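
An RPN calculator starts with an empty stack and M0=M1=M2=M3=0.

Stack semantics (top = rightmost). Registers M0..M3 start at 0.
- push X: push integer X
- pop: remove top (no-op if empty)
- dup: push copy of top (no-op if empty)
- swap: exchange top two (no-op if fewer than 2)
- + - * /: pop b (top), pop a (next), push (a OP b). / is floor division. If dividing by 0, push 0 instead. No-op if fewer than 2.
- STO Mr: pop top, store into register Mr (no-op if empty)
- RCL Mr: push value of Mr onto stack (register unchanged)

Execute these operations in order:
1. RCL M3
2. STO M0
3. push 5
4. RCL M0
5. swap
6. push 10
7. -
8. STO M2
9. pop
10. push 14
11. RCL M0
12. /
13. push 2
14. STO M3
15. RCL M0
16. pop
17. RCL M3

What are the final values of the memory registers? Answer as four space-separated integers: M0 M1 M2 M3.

Answer: 0 0 -5 2

Derivation:
After op 1 (RCL M3): stack=[0] mem=[0,0,0,0]
After op 2 (STO M0): stack=[empty] mem=[0,0,0,0]
After op 3 (push 5): stack=[5] mem=[0,0,0,0]
After op 4 (RCL M0): stack=[5,0] mem=[0,0,0,0]
After op 5 (swap): stack=[0,5] mem=[0,0,0,0]
After op 6 (push 10): stack=[0,5,10] mem=[0,0,0,0]
After op 7 (-): stack=[0,-5] mem=[0,0,0,0]
After op 8 (STO M2): stack=[0] mem=[0,0,-5,0]
After op 9 (pop): stack=[empty] mem=[0,0,-5,0]
After op 10 (push 14): stack=[14] mem=[0,0,-5,0]
After op 11 (RCL M0): stack=[14,0] mem=[0,0,-5,0]
After op 12 (/): stack=[0] mem=[0,0,-5,0]
After op 13 (push 2): stack=[0,2] mem=[0,0,-5,0]
After op 14 (STO M3): stack=[0] mem=[0,0,-5,2]
After op 15 (RCL M0): stack=[0,0] mem=[0,0,-5,2]
After op 16 (pop): stack=[0] mem=[0,0,-5,2]
After op 17 (RCL M3): stack=[0,2] mem=[0,0,-5,2]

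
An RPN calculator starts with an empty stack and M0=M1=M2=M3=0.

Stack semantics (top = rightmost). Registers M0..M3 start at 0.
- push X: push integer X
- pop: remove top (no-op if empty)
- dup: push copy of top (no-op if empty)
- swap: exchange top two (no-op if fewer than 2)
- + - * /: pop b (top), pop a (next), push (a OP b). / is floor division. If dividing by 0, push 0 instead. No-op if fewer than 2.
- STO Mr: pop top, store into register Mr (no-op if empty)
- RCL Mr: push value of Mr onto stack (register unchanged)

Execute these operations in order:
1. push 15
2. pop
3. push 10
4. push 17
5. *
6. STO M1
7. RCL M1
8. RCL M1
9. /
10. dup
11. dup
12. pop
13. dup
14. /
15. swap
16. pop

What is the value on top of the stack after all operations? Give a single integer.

After op 1 (push 15): stack=[15] mem=[0,0,0,0]
After op 2 (pop): stack=[empty] mem=[0,0,0,0]
After op 3 (push 10): stack=[10] mem=[0,0,0,0]
After op 4 (push 17): stack=[10,17] mem=[0,0,0,0]
After op 5 (*): stack=[170] mem=[0,0,0,0]
After op 6 (STO M1): stack=[empty] mem=[0,170,0,0]
After op 7 (RCL M1): stack=[170] mem=[0,170,0,0]
After op 8 (RCL M1): stack=[170,170] mem=[0,170,0,0]
After op 9 (/): stack=[1] mem=[0,170,0,0]
After op 10 (dup): stack=[1,1] mem=[0,170,0,0]
After op 11 (dup): stack=[1,1,1] mem=[0,170,0,0]
After op 12 (pop): stack=[1,1] mem=[0,170,0,0]
After op 13 (dup): stack=[1,1,1] mem=[0,170,0,0]
After op 14 (/): stack=[1,1] mem=[0,170,0,0]
After op 15 (swap): stack=[1,1] mem=[0,170,0,0]
After op 16 (pop): stack=[1] mem=[0,170,0,0]

Answer: 1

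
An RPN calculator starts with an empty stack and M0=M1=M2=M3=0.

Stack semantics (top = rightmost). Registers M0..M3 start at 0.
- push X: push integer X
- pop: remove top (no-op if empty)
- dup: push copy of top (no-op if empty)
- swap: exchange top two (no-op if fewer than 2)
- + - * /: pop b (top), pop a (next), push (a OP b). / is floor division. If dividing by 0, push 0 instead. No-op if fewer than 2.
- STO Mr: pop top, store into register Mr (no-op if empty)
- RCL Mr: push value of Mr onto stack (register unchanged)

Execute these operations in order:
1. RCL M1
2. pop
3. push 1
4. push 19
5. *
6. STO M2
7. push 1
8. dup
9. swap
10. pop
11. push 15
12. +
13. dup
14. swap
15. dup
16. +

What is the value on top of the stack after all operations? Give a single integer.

Answer: 32

Derivation:
After op 1 (RCL M1): stack=[0] mem=[0,0,0,0]
After op 2 (pop): stack=[empty] mem=[0,0,0,0]
After op 3 (push 1): stack=[1] mem=[0,0,0,0]
After op 4 (push 19): stack=[1,19] mem=[0,0,0,0]
After op 5 (*): stack=[19] mem=[0,0,0,0]
After op 6 (STO M2): stack=[empty] mem=[0,0,19,0]
After op 7 (push 1): stack=[1] mem=[0,0,19,0]
After op 8 (dup): stack=[1,1] mem=[0,0,19,0]
After op 9 (swap): stack=[1,1] mem=[0,0,19,0]
After op 10 (pop): stack=[1] mem=[0,0,19,0]
After op 11 (push 15): stack=[1,15] mem=[0,0,19,0]
After op 12 (+): stack=[16] mem=[0,0,19,0]
After op 13 (dup): stack=[16,16] mem=[0,0,19,0]
After op 14 (swap): stack=[16,16] mem=[0,0,19,0]
After op 15 (dup): stack=[16,16,16] mem=[0,0,19,0]
After op 16 (+): stack=[16,32] mem=[0,0,19,0]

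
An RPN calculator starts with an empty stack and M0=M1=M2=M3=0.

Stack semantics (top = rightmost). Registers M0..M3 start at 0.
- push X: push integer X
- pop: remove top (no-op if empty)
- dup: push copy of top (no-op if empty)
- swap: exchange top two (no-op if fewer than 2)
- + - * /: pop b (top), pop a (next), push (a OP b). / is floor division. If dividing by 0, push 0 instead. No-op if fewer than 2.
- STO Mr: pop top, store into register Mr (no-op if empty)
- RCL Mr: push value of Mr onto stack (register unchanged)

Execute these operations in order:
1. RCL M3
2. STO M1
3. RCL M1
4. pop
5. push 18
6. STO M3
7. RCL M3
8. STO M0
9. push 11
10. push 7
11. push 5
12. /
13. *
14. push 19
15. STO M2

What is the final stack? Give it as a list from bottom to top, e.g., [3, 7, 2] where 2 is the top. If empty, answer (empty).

Answer: [11]

Derivation:
After op 1 (RCL M3): stack=[0] mem=[0,0,0,0]
After op 2 (STO M1): stack=[empty] mem=[0,0,0,0]
After op 3 (RCL M1): stack=[0] mem=[0,0,0,0]
After op 4 (pop): stack=[empty] mem=[0,0,0,0]
After op 5 (push 18): stack=[18] mem=[0,0,0,0]
After op 6 (STO M3): stack=[empty] mem=[0,0,0,18]
After op 7 (RCL M3): stack=[18] mem=[0,0,0,18]
After op 8 (STO M0): stack=[empty] mem=[18,0,0,18]
After op 9 (push 11): stack=[11] mem=[18,0,0,18]
After op 10 (push 7): stack=[11,7] mem=[18,0,0,18]
After op 11 (push 5): stack=[11,7,5] mem=[18,0,0,18]
After op 12 (/): stack=[11,1] mem=[18,0,0,18]
After op 13 (*): stack=[11] mem=[18,0,0,18]
After op 14 (push 19): stack=[11,19] mem=[18,0,0,18]
After op 15 (STO M2): stack=[11] mem=[18,0,19,18]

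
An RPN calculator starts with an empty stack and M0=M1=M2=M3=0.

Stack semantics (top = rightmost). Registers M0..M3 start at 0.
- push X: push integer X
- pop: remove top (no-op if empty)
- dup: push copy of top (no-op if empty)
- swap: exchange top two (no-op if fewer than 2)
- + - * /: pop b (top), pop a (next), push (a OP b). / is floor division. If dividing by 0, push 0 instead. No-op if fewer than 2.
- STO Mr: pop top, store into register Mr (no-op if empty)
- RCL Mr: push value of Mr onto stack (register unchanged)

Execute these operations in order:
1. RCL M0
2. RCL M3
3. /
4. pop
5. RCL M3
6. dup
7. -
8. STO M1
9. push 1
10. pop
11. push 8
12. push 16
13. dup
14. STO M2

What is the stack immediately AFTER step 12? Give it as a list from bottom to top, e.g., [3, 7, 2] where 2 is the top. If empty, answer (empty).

After op 1 (RCL M0): stack=[0] mem=[0,0,0,0]
After op 2 (RCL M3): stack=[0,0] mem=[0,0,0,0]
After op 3 (/): stack=[0] mem=[0,0,0,0]
After op 4 (pop): stack=[empty] mem=[0,0,0,0]
After op 5 (RCL M3): stack=[0] mem=[0,0,0,0]
After op 6 (dup): stack=[0,0] mem=[0,0,0,0]
After op 7 (-): stack=[0] mem=[0,0,0,0]
After op 8 (STO M1): stack=[empty] mem=[0,0,0,0]
After op 9 (push 1): stack=[1] mem=[0,0,0,0]
After op 10 (pop): stack=[empty] mem=[0,0,0,0]
After op 11 (push 8): stack=[8] mem=[0,0,0,0]
After op 12 (push 16): stack=[8,16] mem=[0,0,0,0]

[8, 16]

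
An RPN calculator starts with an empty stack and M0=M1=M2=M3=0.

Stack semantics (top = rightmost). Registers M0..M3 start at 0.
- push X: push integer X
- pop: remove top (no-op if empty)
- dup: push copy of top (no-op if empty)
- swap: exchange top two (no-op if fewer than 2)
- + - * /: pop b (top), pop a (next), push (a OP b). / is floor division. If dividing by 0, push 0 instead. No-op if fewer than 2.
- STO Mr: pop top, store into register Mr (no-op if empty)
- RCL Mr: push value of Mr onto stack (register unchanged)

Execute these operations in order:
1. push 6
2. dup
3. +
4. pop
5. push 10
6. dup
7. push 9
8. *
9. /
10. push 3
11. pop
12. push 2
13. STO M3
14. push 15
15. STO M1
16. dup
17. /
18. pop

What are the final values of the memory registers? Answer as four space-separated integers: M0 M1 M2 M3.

After op 1 (push 6): stack=[6] mem=[0,0,0,0]
After op 2 (dup): stack=[6,6] mem=[0,0,0,0]
After op 3 (+): stack=[12] mem=[0,0,0,0]
After op 4 (pop): stack=[empty] mem=[0,0,0,0]
After op 5 (push 10): stack=[10] mem=[0,0,0,0]
After op 6 (dup): stack=[10,10] mem=[0,0,0,0]
After op 7 (push 9): stack=[10,10,9] mem=[0,0,0,0]
After op 8 (*): stack=[10,90] mem=[0,0,0,0]
After op 9 (/): stack=[0] mem=[0,0,0,0]
After op 10 (push 3): stack=[0,3] mem=[0,0,0,0]
After op 11 (pop): stack=[0] mem=[0,0,0,0]
After op 12 (push 2): stack=[0,2] mem=[0,0,0,0]
After op 13 (STO M3): stack=[0] mem=[0,0,0,2]
After op 14 (push 15): stack=[0,15] mem=[0,0,0,2]
After op 15 (STO M1): stack=[0] mem=[0,15,0,2]
After op 16 (dup): stack=[0,0] mem=[0,15,0,2]
After op 17 (/): stack=[0] mem=[0,15,0,2]
After op 18 (pop): stack=[empty] mem=[0,15,0,2]

Answer: 0 15 0 2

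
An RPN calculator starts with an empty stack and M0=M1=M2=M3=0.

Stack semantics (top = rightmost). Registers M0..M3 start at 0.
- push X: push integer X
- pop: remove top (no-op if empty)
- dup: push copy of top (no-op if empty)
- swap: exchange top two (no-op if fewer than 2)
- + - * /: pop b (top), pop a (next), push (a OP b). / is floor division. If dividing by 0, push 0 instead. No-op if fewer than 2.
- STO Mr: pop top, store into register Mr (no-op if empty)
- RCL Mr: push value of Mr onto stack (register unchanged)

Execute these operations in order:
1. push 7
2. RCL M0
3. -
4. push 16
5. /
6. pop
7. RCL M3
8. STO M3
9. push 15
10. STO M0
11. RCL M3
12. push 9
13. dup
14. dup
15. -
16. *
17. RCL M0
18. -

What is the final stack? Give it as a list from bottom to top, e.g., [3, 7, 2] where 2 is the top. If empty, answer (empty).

After op 1 (push 7): stack=[7] mem=[0,0,0,0]
After op 2 (RCL M0): stack=[7,0] mem=[0,0,0,0]
After op 3 (-): stack=[7] mem=[0,0,0,0]
After op 4 (push 16): stack=[7,16] mem=[0,0,0,0]
After op 5 (/): stack=[0] mem=[0,0,0,0]
After op 6 (pop): stack=[empty] mem=[0,0,0,0]
After op 7 (RCL M3): stack=[0] mem=[0,0,0,0]
After op 8 (STO M3): stack=[empty] mem=[0,0,0,0]
After op 9 (push 15): stack=[15] mem=[0,0,0,0]
After op 10 (STO M0): stack=[empty] mem=[15,0,0,0]
After op 11 (RCL M3): stack=[0] mem=[15,0,0,0]
After op 12 (push 9): stack=[0,9] mem=[15,0,0,0]
After op 13 (dup): stack=[0,9,9] mem=[15,0,0,0]
After op 14 (dup): stack=[0,9,9,9] mem=[15,0,0,0]
After op 15 (-): stack=[0,9,0] mem=[15,0,0,0]
After op 16 (*): stack=[0,0] mem=[15,0,0,0]
After op 17 (RCL M0): stack=[0,0,15] mem=[15,0,0,0]
After op 18 (-): stack=[0,-15] mem=[15,0,0,0]

Answer: [0, -15]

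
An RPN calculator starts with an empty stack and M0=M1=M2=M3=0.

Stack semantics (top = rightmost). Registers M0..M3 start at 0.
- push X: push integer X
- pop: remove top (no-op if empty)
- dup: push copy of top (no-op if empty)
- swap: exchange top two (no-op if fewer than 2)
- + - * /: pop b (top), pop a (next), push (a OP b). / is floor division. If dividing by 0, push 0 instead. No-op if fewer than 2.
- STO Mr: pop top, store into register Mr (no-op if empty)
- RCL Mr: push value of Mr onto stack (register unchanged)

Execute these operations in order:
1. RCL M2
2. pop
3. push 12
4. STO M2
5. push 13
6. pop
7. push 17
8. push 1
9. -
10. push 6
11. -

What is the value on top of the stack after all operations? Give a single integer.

Answer: 10

Derivation:
After op 1 (RCL M2): stack=[0] mem=[0,0,0,0]
After op 2 (pop): stack=[empty] mem=[0,0,0,0]
After op 3 (push 12): stack=[12] mem=[0,0,0,0]
After op 4 (STO M2): stack=[empty] mem=[0,0,12,0]
After op 5 (push 13): stack=[13] mem=[0,0,12,0]
After op 6 (pop): stack=[empty] mem=[0,0,12,0]
After op 7 (push 17): stack=[17] mem=[0,0,12,0]
After op 8 (push 1): stack=[17,1] mem=[0,0,12,0]
After op 9 (-): stack=[16] mem=[0,0,12,0]
After op 10 (push 6): stack=[16,6] mem=[0,0,12,0]
After op 11 (-): stack=[10] mem=[0,0,12,0]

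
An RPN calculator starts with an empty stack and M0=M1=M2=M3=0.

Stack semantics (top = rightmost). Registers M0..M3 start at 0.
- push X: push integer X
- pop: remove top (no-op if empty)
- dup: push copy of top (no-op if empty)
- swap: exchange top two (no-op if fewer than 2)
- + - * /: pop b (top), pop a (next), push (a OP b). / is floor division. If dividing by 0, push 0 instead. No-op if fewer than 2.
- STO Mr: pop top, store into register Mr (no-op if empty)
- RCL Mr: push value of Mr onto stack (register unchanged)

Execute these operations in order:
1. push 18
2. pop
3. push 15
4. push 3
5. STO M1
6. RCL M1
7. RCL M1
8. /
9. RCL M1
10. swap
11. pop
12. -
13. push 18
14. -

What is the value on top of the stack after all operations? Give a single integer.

Answer: -6

Derivation:
After op 1 (push 18): stack=[18] mem=[0,0,0,0]
After op 2 (pop): stack=[empty] mem=[0,0,0,0]
After op 3 (push 15): stack=[15] mem=[0,0,0,0]
After op 4 (push 3): stack=[15,3] mem=[0,0,0,0]
After op 5 (STO M1): stack=[15] mem=[0,3,0,0]
After op 6 (RCL M1): stack=[15,3] mem=[0,3,0,0]
After op 7 (RCL M1): stack=[15,3,3] mem=[0,3,0,0]
After op 8 (/): stack=[15,1] mem=[0,3,0,0]
After op 9 (RCL M1): stack=[15,1,3] mem=[0,3,0,0]
After op 10 (swap): stack=[15,3,1] mem=[0,3,0,0]
After op 11 (pop): stack=[15,3] mem=[0,3,0,0]
After op 12 (-): stack=[12] mem=[0,3,0,0]
After op 13 (push 18): stack=[12,18] mem=[0,3,0,0]
After op 14 (-): stack=[-6] mem=[0,3,0,0]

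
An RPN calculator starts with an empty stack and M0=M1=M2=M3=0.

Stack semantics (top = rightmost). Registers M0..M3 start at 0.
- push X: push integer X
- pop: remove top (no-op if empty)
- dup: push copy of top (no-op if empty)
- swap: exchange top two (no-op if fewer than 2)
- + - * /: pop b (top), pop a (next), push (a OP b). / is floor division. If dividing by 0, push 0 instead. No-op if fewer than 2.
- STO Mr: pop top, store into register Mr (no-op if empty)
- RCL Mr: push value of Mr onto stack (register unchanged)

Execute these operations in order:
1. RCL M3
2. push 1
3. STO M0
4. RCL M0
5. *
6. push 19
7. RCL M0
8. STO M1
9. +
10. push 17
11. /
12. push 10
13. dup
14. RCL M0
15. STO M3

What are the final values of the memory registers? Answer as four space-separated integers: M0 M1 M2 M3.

After op 1 (RCL M3): stack=[0] mem=[0,0,0,0]
After op 2 (push 1): stack=[0,1] mem=[0,0,0,0]
After op 3 (STO M0): stack=[0] mem=[1,0,0,0]
After op 4 (RCL M0): stack=[0,1] mem=[1,0,0,0]
After op 5 (*): stack=[0] mem=[1,0,0,0]
After op 6 (push 19): stack=[0,19] mem=[1,0,0,0]
After op 7 (RCL M0): stack=[0,19,1] mem=[1,0,0,0]
After op 8 (STO M1): stack=[0,19] mem=[1,1,0,0]
After op 9 (+): stack=[19] mem=[1,1,0,0]
After op 10 (push 17): stack=[19,17] mem=[1,1,0,0]
After op 11 (/): stack=[1] mem=[1,1,0,0]
After op 12 (push 10): stack=[1,10] mem=[1,1,0,0]
After op 13 (dup): stack=[1,10,10] mem=[1,1,0,0]
After op 14 (RCL M0): stack=[1,10,10,1] mem=[1,1,0,0]
After op 15 (STO M3): stack=[1,10,10] mem=[1,1,0,1]

Answer: 1 1 0 1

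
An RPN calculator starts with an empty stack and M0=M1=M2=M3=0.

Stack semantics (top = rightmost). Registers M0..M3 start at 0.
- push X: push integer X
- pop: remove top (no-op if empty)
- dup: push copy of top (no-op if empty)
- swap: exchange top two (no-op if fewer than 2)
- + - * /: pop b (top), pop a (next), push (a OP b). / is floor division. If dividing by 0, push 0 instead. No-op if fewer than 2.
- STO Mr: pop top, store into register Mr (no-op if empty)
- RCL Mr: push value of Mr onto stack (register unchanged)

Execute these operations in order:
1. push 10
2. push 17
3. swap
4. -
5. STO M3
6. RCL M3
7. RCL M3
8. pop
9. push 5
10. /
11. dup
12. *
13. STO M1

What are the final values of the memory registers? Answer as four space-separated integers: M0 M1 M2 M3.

Answer: 0 1 0 7

Derivation:
After op 1 (push 10): stack=[10] mem=[0,0,0,0]
After op 2 (push 17): stack=[10,17] mem=[0,0,0,0]
After op 3 (swap): stack=[17,10] mem=[0,0,0,0]
After op 4 (-): stack=[7] mem=[0,0,0,0]
After op 5 (STO M3): stack=[empty] mem=[0,0,0,7]
After op 6 (RCL M3): stack=[7] mem=[0,0,0,7]
After op 7 (RCL M3): stack=[7,7] mem=[0,0,0,7]
After op 8 (pop): stack=[7] mem=[0,0,0,7]
After op 9 (push 5): stack=[7,5] mem=[0,0,0,7]
After op 10 (/): stack=[1] mem=[0,0,0,7]
After op 11 (dup): stack=[1,1] mem=[0,0,0,7]
After op 12 (*): stack=[1] mem=[0,0,0,7]
After op 13 (STO M1): stack=[empty] mem=[0,1,0,7]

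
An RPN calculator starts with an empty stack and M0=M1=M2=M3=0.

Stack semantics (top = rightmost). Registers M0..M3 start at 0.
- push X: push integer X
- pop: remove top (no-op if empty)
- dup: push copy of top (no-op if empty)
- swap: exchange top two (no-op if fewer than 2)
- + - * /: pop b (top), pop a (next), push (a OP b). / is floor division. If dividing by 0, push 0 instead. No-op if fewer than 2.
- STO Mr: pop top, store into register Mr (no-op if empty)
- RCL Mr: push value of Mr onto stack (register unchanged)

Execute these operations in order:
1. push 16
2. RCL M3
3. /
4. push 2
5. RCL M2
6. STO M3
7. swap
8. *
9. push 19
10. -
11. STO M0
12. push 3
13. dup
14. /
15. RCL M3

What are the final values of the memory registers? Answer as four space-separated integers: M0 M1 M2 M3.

Answer: -19 0 0 0

Derivation:
After op 1 (push 16): stack=[16] mem=[0,0,0,0]
After op 2 (RCL M3): stack=[16,0] mem=[0,0,0,0]
After op 3 (/): stack=[0] mem=[0,0,0,0]
After op 4 (push 2): stack=[0,2] mem=[0,0,0,0]
After op 5 (RCL M2): stack=[0,2,0] mem=[0,0,0,0]
After op 6 (STO M3): stack=[0,2] mem=[0,0,0,0]
After op 7 (swap): stack=[2,0] mem=[0,0,0,0]
After op 8 (*): stack=[0] mem=[0,0,0,0]
After op 9 (push 19): stack=[0,19] mem=[0,0,0,0]
After op 10 (-): stack=[-19] mem=[0,0,0,0]
After op 11 (STO M0): stack=[empty] mem=[-19,0,0,0]
After op 12 (push 3): stack=[3] mem=[-19,0,0,0]
After op 13 (dup): stack=[3,3] mem=[-19,0,0,0]
After op 14 (/): stack=[1] mem=[-19,0,0,0]
After op 15 (RCL M3): stack=[1,0] mem=[-19,0,0,0]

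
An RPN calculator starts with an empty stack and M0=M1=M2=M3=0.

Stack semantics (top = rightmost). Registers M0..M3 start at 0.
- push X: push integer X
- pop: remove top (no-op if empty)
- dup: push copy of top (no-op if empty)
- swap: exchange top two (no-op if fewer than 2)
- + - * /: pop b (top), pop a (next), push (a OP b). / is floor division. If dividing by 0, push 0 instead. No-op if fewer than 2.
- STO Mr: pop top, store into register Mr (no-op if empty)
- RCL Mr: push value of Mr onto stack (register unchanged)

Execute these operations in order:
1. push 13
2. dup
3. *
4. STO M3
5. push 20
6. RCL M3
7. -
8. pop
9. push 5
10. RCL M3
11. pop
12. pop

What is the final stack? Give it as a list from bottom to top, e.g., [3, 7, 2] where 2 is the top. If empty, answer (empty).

After op 1 (push 13): stack=[13] mem=[0,0,0,0]
After op 2 (dup): stack=[13,13] mem=[0,0,0,0]
After op 3 (*): stack=[169] mem=[0,0,0,0]
After op 4 (STO M3): stack=[empty] mem=[0,0,0,169]
After op 5 (push 20): stack=[20] mem=[0,0,0,169]
After op 6 (RCL M3): stack=[20,169] mem=[0,0,0,169]
After op 7 (-): stack=[-149] mem=[0,0,0,169]
After op 8 (pop): stack=[empty] mem=[0,0,0,169]
After op 9 (push 5): stack=[5] mem=[0,0,0,169]
After op 10 (RCL M3): stack=[5,169] mem=[0,0,0,169]
After op 11 (pop): stack=[5] mem=[0,0,0,169]
After op 12 (pop): stack=[empty] mem=[0,0,0,169]

Answer: (empty)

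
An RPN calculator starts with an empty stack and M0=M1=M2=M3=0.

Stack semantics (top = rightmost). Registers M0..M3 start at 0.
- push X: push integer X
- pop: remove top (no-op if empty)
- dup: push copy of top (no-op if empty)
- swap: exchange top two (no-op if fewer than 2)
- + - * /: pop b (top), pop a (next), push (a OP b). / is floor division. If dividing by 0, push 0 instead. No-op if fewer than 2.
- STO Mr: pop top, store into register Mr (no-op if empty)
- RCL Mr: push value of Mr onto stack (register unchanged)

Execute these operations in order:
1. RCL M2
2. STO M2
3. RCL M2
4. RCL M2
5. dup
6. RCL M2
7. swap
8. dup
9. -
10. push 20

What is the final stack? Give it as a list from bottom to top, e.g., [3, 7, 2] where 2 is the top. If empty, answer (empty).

Answer: [0, 0, 0, 0, 20]

Derivation:
After op 1 (RCL M2): stack=[0] mem=[0,0,0,0]
After op 2 (STO M2): stack=[empty] mem=[0,0,0,0]
After op 3 (RCL M2): stack=[0] mem=[0,0,0,0]
After op 4 (RCL M2): stack=[0,0] mem=[0,0,0,0]
After op 5 (dup): stack=[0,0,0] mem=[0,0,0,0]
After op 6 (RCL M2): stack=[0,0,0,0] mem=[0,0,0,0]
After op 7 (swap): stack=[0,0,0,0] mem=[0,0,0,0]
After op 8 (dup): stack=[0,0,0,0,0] mem=[0,0,0,0]
After op 9 (-): stack=[0,0,0,0] mem=[0,0,0,0]
After op 10 (push 20): stack=[0,0,0,0,20] mem=[0,0,0,0]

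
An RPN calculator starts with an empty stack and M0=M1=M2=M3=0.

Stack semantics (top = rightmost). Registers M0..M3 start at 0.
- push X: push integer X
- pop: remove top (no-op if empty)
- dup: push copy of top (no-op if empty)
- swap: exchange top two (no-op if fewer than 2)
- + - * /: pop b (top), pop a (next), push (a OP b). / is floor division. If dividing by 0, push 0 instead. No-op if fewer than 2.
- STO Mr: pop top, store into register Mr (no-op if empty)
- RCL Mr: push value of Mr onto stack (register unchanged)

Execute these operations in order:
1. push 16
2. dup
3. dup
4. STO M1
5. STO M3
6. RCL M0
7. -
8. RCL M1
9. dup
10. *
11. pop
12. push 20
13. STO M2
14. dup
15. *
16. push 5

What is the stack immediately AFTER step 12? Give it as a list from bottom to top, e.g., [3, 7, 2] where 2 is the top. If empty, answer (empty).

After op 1 (push 16): stack=[16] mem=[0,0,0,0]
After op 2 (dup): stack=[16,16] mem=[0,0,0,0]
After op 3 (dup): stack=[16,16,16] mem=[0,0,0,0]
After op 4 (STO M1): stack=[16,16] mem=[0,16,0,0]
After op 5 (STO M3): stack=[16] mem=[0,16,0,16]
After op 6 (RCL M0): stack=[16,0] mem=[0,16,0,16]
After op 7 (-): stack=[16] mem=[0,16,0,16]
After op 8 (RCL M1): stack=[16,16] mem=[0,16,0,16]
After op 9 (dup): stack=[16,16,16] mem=[0,16,0,16]
After op 10 (*): stack=[16,256] mem=[0,16,0,16]
After op 11 (pop): stack=[16] mem=[0,16,0,16]
After op 12 (push 20): stack=[16,20] mem=[0,16,0,16]

[16, 20]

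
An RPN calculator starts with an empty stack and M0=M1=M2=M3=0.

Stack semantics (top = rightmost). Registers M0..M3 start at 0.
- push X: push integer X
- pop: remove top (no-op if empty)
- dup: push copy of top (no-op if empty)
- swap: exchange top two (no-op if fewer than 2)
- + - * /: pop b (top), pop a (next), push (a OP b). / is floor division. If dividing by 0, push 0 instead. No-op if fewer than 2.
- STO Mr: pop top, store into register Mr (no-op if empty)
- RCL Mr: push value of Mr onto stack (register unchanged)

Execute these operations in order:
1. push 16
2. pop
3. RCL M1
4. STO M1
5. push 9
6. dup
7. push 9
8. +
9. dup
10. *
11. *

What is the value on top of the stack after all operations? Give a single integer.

After op 1 (push 16): stack=[16] mem=[0,0,0,0]
After op 2 (pop): stack=[empty] mem=[0,0,0,0]
After op 3 (RCL M1): stack=[0] mem=[0,0,0,0]
After op 4 (STO M1): stack=[empty] mem=[0,0,0,0]
After op 5 (push 9): stack=[9] mem=[0,0,0,0]
After op 6 (dup): stack=[9,9] mem=[0,0,0,0]
After op 7 (push 9): stack=[9,9,9] mem=[0,0,0,0]
After op 8 (+): stack=[9,18] mem=[0,0,0,0]
After op 9 (dup): stack=[9,18,18] mem=[0,0,0,0]
After op 10 (*): stack=[9,324] mem=[0,0,0,0]
After op 11 (*): stack=[2916] mem=[0,0,0,0]

Answer: 2916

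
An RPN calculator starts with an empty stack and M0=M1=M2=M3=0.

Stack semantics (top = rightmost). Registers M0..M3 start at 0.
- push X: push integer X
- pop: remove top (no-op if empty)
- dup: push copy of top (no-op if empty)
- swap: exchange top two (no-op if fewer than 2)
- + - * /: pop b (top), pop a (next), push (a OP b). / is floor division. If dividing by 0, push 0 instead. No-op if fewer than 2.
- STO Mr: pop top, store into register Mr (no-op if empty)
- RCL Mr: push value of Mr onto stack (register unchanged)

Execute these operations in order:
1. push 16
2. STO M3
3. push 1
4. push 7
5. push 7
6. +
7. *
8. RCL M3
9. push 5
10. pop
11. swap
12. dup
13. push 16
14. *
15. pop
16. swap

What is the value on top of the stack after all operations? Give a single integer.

After op 1 (push 16): stack=[16] mem=[0,0,0,0]
After op 2 (STO M3): stack=[empty] mem=[0,0,0,16]
After op 3 (push 1): stack=[1] mem=[0,0,0,16]
After op 4 (push 7): stack=[1,7] mem=[0,0,0,16]
After op 5 (push 7): stack=[1,7,7] mem=[0,0,0,16]
After op 6 (+): stack=[1,14] mem=[0,0,0,16]
After op 7 (*): stack=[14] mem=[0,0,0,16]
After op 8 (RCL M3): stack=[14,16] mem=[0,0,0,16]
After op 9 (push 5): stack=[14,16,5] mem=[0,0,0,16]
After op 10 (pop): stack=[14,16] mem=[0,0,0,16]
After op 11 (swap): stack=[16,14] mem=[0,0,0,16]
After op 12 (dup): stack=[16,14,14] mem=[0,0,0,16]
After op 13 (push 16): stack=[16,14,14,16] mem=[0,0,0,16]
After op 14 (*): stack=[16,14,224] mem=[0,0,0,16]
After op 15 (pop): stack=[16,14] mem=[0,0,0,16]
After op 16 (swap): stack=[14,16] mem=[0,0,0,16]

Answer: 16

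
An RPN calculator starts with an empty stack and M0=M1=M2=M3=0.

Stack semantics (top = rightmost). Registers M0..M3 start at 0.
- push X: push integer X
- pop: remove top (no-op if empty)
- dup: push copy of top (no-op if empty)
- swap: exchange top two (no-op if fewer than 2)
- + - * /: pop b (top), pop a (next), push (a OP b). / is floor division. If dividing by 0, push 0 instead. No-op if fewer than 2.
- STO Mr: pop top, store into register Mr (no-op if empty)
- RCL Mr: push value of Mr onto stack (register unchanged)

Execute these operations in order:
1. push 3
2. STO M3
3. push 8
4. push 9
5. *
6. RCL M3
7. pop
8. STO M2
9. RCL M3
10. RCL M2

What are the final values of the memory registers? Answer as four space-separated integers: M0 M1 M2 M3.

Answer: 0 0 72 3

Derivation:
After op 1 (push 3): stack=[3] mem=[0,0,0,0]
After op 2 (STO M3): stack=[empty] mem=[0,0,0,3]
After op 3 (push 8): stack=[8] mem=[0,0,0,3]
After op 4 (push 9): stack=[8,9] mem=[0,0,0,3]
After op 5 (*): stack=[72] mem=[0,0,0,3]
After op 6 (RCL M3): stack=[72,3] mem=[0,0,0,3]
After op 7 (pop): stack=[72] mem=[0,0,0,3]
After op 8 (STO M2): stack=[empty] mem=[0,0,72,3]
After op 9 (RCL M3): stack=[3] mem=[0,0,72,3]
After op 10 (RCL M2): stack=[3,72] mem=[0,0,72,3]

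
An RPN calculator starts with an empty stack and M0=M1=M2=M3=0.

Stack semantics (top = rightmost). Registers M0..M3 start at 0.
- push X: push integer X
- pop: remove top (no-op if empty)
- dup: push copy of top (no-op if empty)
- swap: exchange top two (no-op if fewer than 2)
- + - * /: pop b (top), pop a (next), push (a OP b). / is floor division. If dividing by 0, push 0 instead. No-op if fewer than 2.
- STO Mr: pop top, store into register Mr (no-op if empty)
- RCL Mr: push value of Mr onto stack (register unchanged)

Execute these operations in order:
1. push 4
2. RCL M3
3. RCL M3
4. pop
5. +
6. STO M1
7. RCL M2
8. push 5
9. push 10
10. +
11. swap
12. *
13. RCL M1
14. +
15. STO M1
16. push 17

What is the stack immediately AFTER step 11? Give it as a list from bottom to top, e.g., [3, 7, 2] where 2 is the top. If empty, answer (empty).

After op 1 (push 4): stack=[4] mem=[0,0,0,0]
After op 2 (RCL M3): stack=[4,0] mem=[0,0,0,0]
After op 3 (RCL M3): stack=[4,0,0] mem=[0,0,0,0]
After op 4 (pop): stack=[4,0] mem=[0,0,0,0]
After op 5 (+): stack=[4] mem=[0,0,0,0]
After op 6 (STO M1): stack=[empty] mem=[0,4,0,0]
After op 7 (RCL M2): stack=[0] mem=[0,4,0,0]
After op 8 (push 5): stack=[0,5] mem=[0,4,0,0]
After op 9 (push 10): stack=[0,5,10] mem=[0,4,0,0]
After op 10 (+): stack=[0,15] mem=[0,4,0,0]
After op 11 (swap): stack=[15,0] mem=[0,4,0,0]

[15, 0]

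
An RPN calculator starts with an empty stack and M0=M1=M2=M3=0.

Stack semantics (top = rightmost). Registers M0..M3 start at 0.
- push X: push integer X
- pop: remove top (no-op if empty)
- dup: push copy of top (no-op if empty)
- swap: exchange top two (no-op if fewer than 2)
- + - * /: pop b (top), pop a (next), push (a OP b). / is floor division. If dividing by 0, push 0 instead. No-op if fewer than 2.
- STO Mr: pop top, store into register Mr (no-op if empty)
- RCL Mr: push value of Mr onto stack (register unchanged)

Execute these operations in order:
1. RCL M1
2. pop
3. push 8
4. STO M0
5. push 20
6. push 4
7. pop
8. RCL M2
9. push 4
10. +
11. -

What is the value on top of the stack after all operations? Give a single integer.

After op 1 (RCL M1): stack=[0] mem=[0,0,0,0]
After op 2 (pop): stack=[empty] mem=[0,0,0,0]
After op 3 (push 8): stack=[8] mem=[0,0,0,0]
After op 4 (STO M0): stack=[empty] mem=[8,0,0,0]
After op 5 (push 20): stack=[20] mem=[8,0,0,0]
After op 6 (push 4): stack=[20,4] mem=[8,0,0,0]
After op 7 (pop): stack=[20] mem=[8,0,0,0]
After op 8 (RCL M2): stack=[20,0] mem=[8,0,0,0]
After op 9 (push 4): stack=[20,0,4] mem=[8,0,0,0]
After op 10 (+): stack=[20,4] mem=[8,0,0,0]
After op 11 (-): stack=[16] mem=[8,0,0,0]

Answer: 16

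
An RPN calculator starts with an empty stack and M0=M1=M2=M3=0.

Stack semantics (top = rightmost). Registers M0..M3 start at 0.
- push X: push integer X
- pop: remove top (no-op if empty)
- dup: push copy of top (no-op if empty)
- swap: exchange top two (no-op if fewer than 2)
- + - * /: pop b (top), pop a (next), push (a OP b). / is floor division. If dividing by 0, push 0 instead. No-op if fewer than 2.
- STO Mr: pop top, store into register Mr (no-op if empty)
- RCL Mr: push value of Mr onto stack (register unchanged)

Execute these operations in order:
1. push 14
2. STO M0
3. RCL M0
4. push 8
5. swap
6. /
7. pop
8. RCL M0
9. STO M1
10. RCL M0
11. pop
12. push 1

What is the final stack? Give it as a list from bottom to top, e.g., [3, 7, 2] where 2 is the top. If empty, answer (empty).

Answer: [1]

Derivation:
After op 1 (push 14): stack=[14] mem=[0,0,0,0]
After op 2 (STO M0): stack=[empty] mem=[14,0,0,0]
After op 3 (RCL M0): stack=[14] mem=[14,0,0,0]
After op 4 (push 8): stack=[14,8] mem=[14,0,0,0]
After op 5 (swap): stack=[8,14] mem=[14,0,0,0]
After op 6 (/): stack=[0] mem=[14,0,0,0]
After op 7 (pop): stack=[empty] mem=[14,0,0,0]
After op 8 (RCL M0): stack=[14] mem=[14,0,0,0]
After op 9 (STO M1): stack=[empty] mem=[14,14,0,0]
After op 10 (RCL M0): stack=[14] mem=[14,14,0,0]
After op 11 (pop): stack=[empty] mem=[14,14,0,0]
After op 12 (push 1): stack=[1] mem=[14,14,0,0]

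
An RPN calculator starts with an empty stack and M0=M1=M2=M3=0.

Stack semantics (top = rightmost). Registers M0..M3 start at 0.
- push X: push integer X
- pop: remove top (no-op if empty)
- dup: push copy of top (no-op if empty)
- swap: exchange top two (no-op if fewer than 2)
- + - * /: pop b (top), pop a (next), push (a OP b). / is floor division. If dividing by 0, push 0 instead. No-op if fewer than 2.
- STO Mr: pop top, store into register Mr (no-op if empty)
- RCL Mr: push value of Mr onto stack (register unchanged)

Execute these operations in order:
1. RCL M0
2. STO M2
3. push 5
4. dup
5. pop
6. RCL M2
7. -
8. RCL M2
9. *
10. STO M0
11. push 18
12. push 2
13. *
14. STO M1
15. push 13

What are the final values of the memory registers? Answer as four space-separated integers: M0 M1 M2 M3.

Answer: 0 36 0 0

Derivation:
After op 1 (RCL M0): stack=[0] mem=[0,0,0,0]
After op 2 (STO M2): stack=[empty] mem=[0,0,0,0]
After op 3 (push 5): stack=[5] mem=[0,0,0,0]
After op 4 (dup): stack=[5,5] mem=[0,0,0,0]
After op 5 (pop): stack=[5] mem=[0,0,0,0]
After op 6 (RCL M2): stack=[5,0] mem=[0,0,0,0]
After op 7 (-): stack=[5] mem=[0,0,0,0]
After op 8 (RCL M2): stack=[5,0] mem=[0,0,0,0]
After op 9 (*): stack=[0] mem=[0,0,0,0]
After op 10 (STO M0): stack=[empty] mem=[0,0,0,0]
After op 11 (push 18): stack=[18] mem=[0,0,0,0]
After op 12 (push 2): stack=[18,2] mem=[0,0,0,0]
After op 13 (*): stack=[36] mem=[0,0,0,0]
After op 14 (STO M1): stack=[empty] mem=[0,36,0,0]
After op 15 (push 13): stack=[13] mem=[0,36,0,0]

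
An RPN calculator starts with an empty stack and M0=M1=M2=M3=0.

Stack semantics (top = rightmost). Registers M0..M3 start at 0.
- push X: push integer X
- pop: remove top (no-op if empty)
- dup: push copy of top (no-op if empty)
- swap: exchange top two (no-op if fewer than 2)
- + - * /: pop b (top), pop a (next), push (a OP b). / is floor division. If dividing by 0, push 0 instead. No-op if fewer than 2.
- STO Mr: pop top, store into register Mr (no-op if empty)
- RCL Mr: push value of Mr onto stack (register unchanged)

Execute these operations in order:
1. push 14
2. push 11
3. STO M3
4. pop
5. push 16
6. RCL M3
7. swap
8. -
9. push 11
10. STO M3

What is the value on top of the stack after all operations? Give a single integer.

Answer: -5

Derivation:
After op 1 (push 14): stack=[14] mem=[0,0,0,0]
After op 2 (push 11): stack=[14,11] mem=[0,0,0,0]
After op 3 (STO M3): stack=[14] mem=[0,0,0,11]
After op 4 (pop): stack=[empty] mem=[0,0,0,11]
After op 5 (push 16): stack=[16] mem=[0,0,0,11]
After op 6 (RCL M3): stack=[16,11] mem=[0,0,0,11]
After op 7 (swap): stack=[11,16] mem=[0,0,0,11]
After op 8 (-): stack=[-5] mem=[0,0,0,11]
After op 9 (push 11): stack=[-5,11] mem=[0,0,0,11]
After op 10 (STO M3): stack=[-5] mem=[0,0,0,11]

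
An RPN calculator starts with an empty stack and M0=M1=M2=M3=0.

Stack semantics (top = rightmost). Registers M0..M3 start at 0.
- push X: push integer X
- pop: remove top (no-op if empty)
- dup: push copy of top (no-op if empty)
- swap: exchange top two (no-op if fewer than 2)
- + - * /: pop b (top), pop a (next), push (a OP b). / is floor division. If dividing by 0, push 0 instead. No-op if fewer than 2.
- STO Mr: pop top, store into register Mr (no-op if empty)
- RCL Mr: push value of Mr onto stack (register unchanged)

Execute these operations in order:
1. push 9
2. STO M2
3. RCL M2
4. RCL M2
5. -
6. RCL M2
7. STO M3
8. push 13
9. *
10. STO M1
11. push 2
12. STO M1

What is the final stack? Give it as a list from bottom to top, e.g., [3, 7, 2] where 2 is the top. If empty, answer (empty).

After op 1 (push 9): stack=[9] mem=[0,0,0,0]
After op 2 (STO M2): stack=[empty] mem=[0,0,9,0]
After op 3 (RCL M2): stack=[9] mem=[0,0,9,0]
After op 4 (RCL M2): stack=[9,9] mem=[0,0,9,0]
After op 5 (-): stack=[0] mem=[0,0,9,0]
After op 6 (RCL M2): stack=[0,9] mem=[0,0,9,0]
After op 7 (STO M3): stack=[0] mem=[0,0,9,9]
After op 8 (push 13): stack=[0,13] mem=[0,0,9,9]
After op 9 (*): stack=[0] mem=[0,0,9,9]
After op 10 (STO M1): stack=[empty] mem=[0,0,9,9]
After op 11 (push 2): stack=[2] mem=[0,0,9,9]
After op 12 (STO M1): stack=[empty] mem=[0,2,9,9]

Answer: (empty)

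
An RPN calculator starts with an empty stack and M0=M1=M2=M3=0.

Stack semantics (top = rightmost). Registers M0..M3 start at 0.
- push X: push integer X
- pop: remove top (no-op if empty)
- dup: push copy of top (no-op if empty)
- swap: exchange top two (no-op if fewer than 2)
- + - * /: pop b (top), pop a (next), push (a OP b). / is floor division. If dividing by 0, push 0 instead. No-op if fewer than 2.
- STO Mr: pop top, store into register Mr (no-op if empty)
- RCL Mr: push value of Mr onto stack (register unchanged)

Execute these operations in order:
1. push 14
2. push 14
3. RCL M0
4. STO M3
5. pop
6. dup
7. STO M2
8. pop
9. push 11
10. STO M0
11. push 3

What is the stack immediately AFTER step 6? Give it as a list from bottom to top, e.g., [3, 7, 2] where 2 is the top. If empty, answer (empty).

After op 1 (push 14): stack=[14] mem=[0,0,0,0]
After op 2 (push 14): stack=[14,14] mem=[0,0,0,0]
After op 3 (RCL M0): stack=[14,14,0] mem=[0,0,0,0]
After op 4 (STO M3): stack=[14,14] mem=[0,0,0,0]
After op 5 (pop): stack=[14] mem=[0,0,0,0]
After op 6 (dup): stack=[14,14] mem=[0,0,0,0]

[14, 14]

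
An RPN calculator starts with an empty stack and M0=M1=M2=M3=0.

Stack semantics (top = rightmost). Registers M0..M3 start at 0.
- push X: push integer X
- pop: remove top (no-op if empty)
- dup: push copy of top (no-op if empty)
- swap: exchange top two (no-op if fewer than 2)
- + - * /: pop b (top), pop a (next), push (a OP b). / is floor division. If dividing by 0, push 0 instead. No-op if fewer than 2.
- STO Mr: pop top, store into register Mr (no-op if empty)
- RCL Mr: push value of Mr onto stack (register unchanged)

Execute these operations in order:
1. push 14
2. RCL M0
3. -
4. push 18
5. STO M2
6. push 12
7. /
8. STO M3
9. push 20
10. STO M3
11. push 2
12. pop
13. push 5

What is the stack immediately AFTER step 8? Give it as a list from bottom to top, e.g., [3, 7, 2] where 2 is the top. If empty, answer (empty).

After op 1 (push 14): stack=[14] mem=[0,0,0,0]
After op 2 (RCL M0): stack=[14,0] mem=[0,0,0,0]
After op 3 (-): stack=[14] mem=[0,0,0,0]
After op 4 (push 18): stack=[14,18] mem=[0,0,0,0]
After op 5 (STO M2): stack=[14] mem=[0,0,18,0]
After op 6 (push 12): stack=[14,12] mem=[0,0,18,0]
After op 7 (/): stack=[1] mem=[0,0,18,0]
After op 8 (STO M3): stack=[empty] mem=[0,0,18,1]

(empty)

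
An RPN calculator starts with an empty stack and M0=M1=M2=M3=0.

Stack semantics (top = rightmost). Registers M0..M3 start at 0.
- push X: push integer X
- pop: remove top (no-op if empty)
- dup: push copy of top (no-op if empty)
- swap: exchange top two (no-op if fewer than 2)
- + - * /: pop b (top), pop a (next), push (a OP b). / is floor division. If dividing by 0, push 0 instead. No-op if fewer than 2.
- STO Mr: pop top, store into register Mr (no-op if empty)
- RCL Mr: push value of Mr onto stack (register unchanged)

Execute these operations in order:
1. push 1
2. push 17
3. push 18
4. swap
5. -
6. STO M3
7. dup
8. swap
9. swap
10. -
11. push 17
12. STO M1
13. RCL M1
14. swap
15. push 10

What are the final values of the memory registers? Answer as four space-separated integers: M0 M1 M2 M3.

Answer: 0 17 0 1

Derivation:
After op 1 (push 1): stack=[1] mem=[0,0,0,0]
After op 2 (push 17): stack=[1,17] mem=[0,0,0,0]
After op 3 (push 18): stack=[1,17,18] mem=[0,0,0,0]
After op 4 (swap): stack=[1,18,17] mem=[0,0,0,0]
After op 5 (-): stack=[1,1] mem=[0,0,0,0]
After op 6 (STO M3): stack=[1] mem=[0,0,0,1]
After op 7 (dup): stack=[1,1] mem=[0,0,0,1]
After op 8 (swap): stack=[1,1] mem=[0,0,0,1]
After op 9 (swap): stack=[1,1] mem=[0,0,0,1]
After op 10 (-): stack=[0] mem=[0,0,0,1]
After op 11 (push 17): stack=[0,17] mem=[0,0,0,1]
After op 12 (STO M1): stack=[0] mem=[0,17,0,1]
After op 13 (RCL M1): stack=[0,17] mem=[0,17,0,1]
After op 14 (swap): stack=[17,0] mem=[0,17,0,1]
After op 15 (push 10): stack=[17,0,10] mem=[0,17,0,1]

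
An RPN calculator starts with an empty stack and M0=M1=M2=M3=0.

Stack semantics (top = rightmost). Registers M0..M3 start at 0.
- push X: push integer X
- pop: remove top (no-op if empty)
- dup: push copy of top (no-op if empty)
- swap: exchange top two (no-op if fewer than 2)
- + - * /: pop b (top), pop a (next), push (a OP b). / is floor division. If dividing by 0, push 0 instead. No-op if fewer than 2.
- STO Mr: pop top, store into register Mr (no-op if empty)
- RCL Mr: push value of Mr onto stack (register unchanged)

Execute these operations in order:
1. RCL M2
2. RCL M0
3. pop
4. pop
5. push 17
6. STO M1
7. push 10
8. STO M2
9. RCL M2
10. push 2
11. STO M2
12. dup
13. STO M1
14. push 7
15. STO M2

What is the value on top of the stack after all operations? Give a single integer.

After op 1 (RCL M2): stack=[0] mem=[0,0,0,0]
After op 2 (RCL M0): stack=[0,0] mem=[0,0,0,0]
After op 3 (pop): stack=[0] mem=[0,0,0,0]
After op 4 (pop): stack=[empty] mem=[0,0,0,0]
After op 5 (push 17): stack=[17] mem=[0,0,0,0]
After op 6 (STO M1): stack=[empty] mem=[0,17,0,0]
After op 7 (push 10): stack=[10] mem=[0,17,0,0]
After op 8 (STO M2): stack=[empty] mem=[0,17,10,0]
After op 9 (RCL M2): stack=[10] mem=[0,17,10,0]
After op 10 (push 2): stack=[10,2] mem=[0,17,10,0]
After op 11 (STO M2): stack=[10] mem=[0,17,2,0]
After op 12 (dup): stack=[10,10] mem=[0,17,2,0]
After op 13 (STO M1): stack=[10] mem=[0,10,2,0]
After op 14 (push 7): stack=[10,7] mem=[0,10,2,0]
After op 15 (STO M2): stack=[10] mem=[0,10,7,0]

Answer: 10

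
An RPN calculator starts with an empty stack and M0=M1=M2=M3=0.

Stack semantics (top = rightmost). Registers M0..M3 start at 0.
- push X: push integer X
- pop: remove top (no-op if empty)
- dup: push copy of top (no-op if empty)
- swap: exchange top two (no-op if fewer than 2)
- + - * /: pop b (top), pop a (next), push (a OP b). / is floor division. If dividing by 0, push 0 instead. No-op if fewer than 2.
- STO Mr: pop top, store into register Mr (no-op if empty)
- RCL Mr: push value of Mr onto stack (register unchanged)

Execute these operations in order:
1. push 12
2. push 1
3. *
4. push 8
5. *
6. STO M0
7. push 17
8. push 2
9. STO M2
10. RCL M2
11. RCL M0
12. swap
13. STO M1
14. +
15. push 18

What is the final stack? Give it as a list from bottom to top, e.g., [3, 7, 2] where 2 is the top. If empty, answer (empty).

After op 1 (push 12): stack=[12] mem=[0,0,0,0]
After op 2 (push 1): stack=[12,1] mem=[0,0,0,0]
After op 3 (*): stack=[12] mem=[0,0,0,0]
After op 4 (push 8): stack=[12,8] mem=[0,0,0,0]
After op 5 (*): stack=[96] mem=[0,0,0,0]
After op 6 (STO M0): stack=[empty] mem=[96,0,0,0]
After op 7 (push 17): stack=[17] mem=[96,0,0,0]
After op 8 (push 2): stack=[17,2] mem=[96,0,0,0]
After op 9 (STO M2): stack=[17] mem=[96,0,2,0]
After op 10 (RCL M2): stack=[17,2] mem=[96,0,2,0]
After op 11 (RCL M0): stack=[17,2,96] mem=[96,0,2,0]
After op 12 (swap): stack=[17,96,2] mem=[96,0,2,0]
After op 13 (STO M1): stack=[17,96] mem=[96,2,2,0]
After op 14 (+): stack=[113] mem=[96,2,2,0]
After op 15 (push 18): stack=[113,18] mem=[96,2,2,0]

Answer: [113, 18]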